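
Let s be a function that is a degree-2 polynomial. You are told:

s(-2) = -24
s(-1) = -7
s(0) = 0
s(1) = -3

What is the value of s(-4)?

-88

First differences: 17, 7, -3. Second differences: -10, -10.
Level-2 differences are constant, so s has degree 2.
Fitting a degree-2 polynomial gives s(t) = -5t² + 2t.
Then s(-4) = -88.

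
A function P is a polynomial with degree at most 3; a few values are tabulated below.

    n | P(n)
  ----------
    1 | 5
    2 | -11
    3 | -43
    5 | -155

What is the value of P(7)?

Write P(n) = an³ + bn² + cn + d; the 4 given values yield a linear system in the 4 coefficients.
Solving, the leading coefficient vanishes, and P(n) = -8n² + 8n + 5.
Then P(7) = -331.

-331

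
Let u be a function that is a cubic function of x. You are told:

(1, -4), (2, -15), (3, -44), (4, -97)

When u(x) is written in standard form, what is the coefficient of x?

Write u(x) = ax³ + bx² + cx + d; the 4 given values yield a linear system in the 4 coefficients.
Solving, u(x) = -x³ - 3x² + 5x - 5.
The coefficient of x is 5.

5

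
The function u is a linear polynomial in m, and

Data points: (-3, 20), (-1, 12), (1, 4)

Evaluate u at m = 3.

Write u(m) = am + b; the 3 given values yield a linear system in the 2 coefficients.
Solving, u(m) = -4m + 8.
Then u(3) = -4.

-4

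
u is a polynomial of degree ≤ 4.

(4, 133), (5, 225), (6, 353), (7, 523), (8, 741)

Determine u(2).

First differences: 92, 128, 170, 218. Second differences: 36, 42, 48. Third differences: 6, 6.
Level-3 differences are constant, so u has degree 3.
Fitting a degree-3 polynomial gives u(n) = n³ + 3n² + 4n + 5.
Then u(2) = 33.

33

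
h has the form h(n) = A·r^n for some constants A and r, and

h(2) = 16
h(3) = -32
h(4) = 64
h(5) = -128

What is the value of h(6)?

Consecutive ratio: -32/16 = -2, and 64/(-32) = -2, so r = -2.
Then A·(-2)^2 = 16 gives A = 4, and h(n) = 4·(-2)^n.
h(6) = 4·(-2)^6 = 256.

256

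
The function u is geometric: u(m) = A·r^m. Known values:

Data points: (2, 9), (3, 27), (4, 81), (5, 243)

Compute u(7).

Consecutive ratio: 27/9 = 3, and 81/27 = 3, so r = 3.
Then A·3^2 = 9 gives A = 1, and u(m) = 1·3^m.
u(7) = 1·3^7 = 2187.

2187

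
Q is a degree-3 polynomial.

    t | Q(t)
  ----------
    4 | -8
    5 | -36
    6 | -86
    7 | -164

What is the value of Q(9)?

-428

Write Q(t) = at³ + bt² + ct + d; the 4 given values yield a linear system in the 4 coefficients.
Solving, Q(t) = -t³ + 4t² - 3t + 4.
Then Q(9) = -428.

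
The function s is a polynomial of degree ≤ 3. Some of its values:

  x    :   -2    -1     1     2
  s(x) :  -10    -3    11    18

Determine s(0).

Write s(x) = ax³ + bx² + cx + d; the 4 given values yield a linear system in the 4 coefficients.
Solving, the top 2 coefficients vanish, and s(x) = 7x + 4.
Then s(0) = 4.

4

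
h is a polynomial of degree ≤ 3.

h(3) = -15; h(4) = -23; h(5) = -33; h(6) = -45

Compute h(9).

Write h(x) = ax³ + bx² + cx + d; the 4 given values yield a linear system in the 4 coefficients.
Solving, the leading coefficient vanishes, and h(x) = -x² - x - 3.
Then h(9) = -93.

-93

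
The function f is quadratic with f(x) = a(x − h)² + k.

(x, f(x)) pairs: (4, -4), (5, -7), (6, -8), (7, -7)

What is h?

6

First differences -3, -1, 1; second difference 2 = 2a, so a = 1.
Expanding, the x-coefficient is −2ah = -2h; matching it to the data gives h = 6, and then k = -8.
So f(x) = 1(x − 6)² − 8.
Hence h = 6.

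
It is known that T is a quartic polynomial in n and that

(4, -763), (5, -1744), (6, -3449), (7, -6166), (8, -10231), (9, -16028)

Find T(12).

Write T(n) = an^4 + bn³ + cn² + dn + e; the 6 given values yield a linear system in the 5 coefficients.
Solving, T(n) = -2n^4 - 4n³ + n + 1.
Then T(12) = -48371.

-48371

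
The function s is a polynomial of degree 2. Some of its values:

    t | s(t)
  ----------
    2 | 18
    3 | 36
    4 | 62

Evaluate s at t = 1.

8

Write s(t) = at² + bt + c; the 3 given values yield a linear system in the 3 coefficients.
Solving, s(t) = 4t² - 2t + 6.
Then s(1) = 8.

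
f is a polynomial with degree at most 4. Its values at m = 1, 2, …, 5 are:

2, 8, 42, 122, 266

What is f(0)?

6

Write f(m) = am^4 + bm³ + cm² + dm + e; the 5 given values yield a linear system in the 5 coefficients.
Solving, the leading coefficient vanishes, and f(m) = 3m³ - 4m² - 3m + 6.
Then f(0) = 6.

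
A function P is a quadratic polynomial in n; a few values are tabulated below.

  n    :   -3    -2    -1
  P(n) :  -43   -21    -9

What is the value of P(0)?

Write P(n) = an² + bn + c; the 3 given values yield a linear system in the 3 coefficients.
Solving, P(n) = -5n² - 3n - 7.
Then P(0) = -7.

-7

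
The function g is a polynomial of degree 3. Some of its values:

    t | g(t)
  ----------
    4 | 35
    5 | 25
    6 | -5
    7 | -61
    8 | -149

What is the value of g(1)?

5

Write g(t) = at³ + bt² + ct + d; the 5 given values yield a linear system in the 4 coefficients.
Solving, g(t) = -t³ + 5t² + 6t - 5.
Then g(1) = 5.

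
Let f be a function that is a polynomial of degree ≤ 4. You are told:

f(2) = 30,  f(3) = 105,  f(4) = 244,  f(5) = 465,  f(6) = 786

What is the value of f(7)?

1225

First differences: 75, 139, 221, 321. Second differences: 64, 82, 100. Third differences: 18, 18.
Level-3 differences are constant, so f has degree 3.
Extending the table by one column gives the next first difference 439, so f(7) = 786 + 439 = 1225.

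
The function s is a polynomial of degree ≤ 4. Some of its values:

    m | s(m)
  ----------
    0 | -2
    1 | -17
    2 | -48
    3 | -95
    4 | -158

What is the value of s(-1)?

First differences: -15, -31, -47, -63. Second differences: -16, -16, -16.
Level-2 differences are constant, so s has degree 2.
Fitting a degree-2 polynomial gives s(m) = -8m² - 7m - 2.
Then s(-1) = -3.

-3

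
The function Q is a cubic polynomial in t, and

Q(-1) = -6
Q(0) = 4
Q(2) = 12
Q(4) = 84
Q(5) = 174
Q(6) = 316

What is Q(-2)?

-36

Write Q(t) = at³ + bt² + ct + d; the 6 given values yield a linear system in the 4 coefficients.
Solving, Q(t) = 2t³ - 4t² + 4t + 4.
Then Q(-2) = -36.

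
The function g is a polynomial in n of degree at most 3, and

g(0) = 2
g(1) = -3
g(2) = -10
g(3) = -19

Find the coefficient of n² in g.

First differences: -5, -7, -9. Second differences: -2, -2.
Level-2 differences are constant, so g has degree 2.
Fitting a degree-2 polynomial gives g(n) = -n² - 4n + 2.
The coefficient of n² is -1.

-1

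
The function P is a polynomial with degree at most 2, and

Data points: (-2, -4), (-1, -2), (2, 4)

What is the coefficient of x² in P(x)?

0

Write P(x) = ax² + bx + c; the 3 given values yield a linear system in the 3 coefficients.
Solving, the leading coefficient vanishes, and P(x) = 2x.
The coefficient of x² is 0.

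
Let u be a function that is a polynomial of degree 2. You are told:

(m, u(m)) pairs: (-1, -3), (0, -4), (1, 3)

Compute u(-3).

23

Write u(m) = am² + bm + c; the 3 given values yield a linear system in the 3 coefficients.
Solving, u(m) = 4m² + 3m - 4.
Then u(-3) = 23.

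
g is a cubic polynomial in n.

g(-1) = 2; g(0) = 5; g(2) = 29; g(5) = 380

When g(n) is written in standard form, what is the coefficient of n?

Write g(n) = an³ + bn² + cn + d; the 4 given values yield a linear system in the 4 coefficients.
Solving, g(n) = 3n³ + 5.
The coefficient of n is 0.

0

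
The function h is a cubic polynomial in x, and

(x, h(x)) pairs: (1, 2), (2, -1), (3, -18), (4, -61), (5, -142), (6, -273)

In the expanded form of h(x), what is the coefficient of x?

First differences: -3, -17, -43, -81, -131. Second differences: -14, -26, -38, -50. Third differences: -12, -12, -12.
Level-3 differences are constant, so h has degree 3.
Fitting a degree-3 polynomial gives h(x) = -2x³ + 5x² - 4x + 3.
The coefficient of x is -4.

-4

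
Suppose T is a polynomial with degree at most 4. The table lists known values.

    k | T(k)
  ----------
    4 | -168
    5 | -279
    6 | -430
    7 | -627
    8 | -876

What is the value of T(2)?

-42

First differences: -111, -151, -197, -249. Second differences: -40, -46, -52. Third differences: -6, -6.
Level-3 differences are constant, so T has degree 3.
Fitting a degree-3 polynomial gives T(k) = -k³ - 5k² - 5k - 4.
Then T(2) = -42.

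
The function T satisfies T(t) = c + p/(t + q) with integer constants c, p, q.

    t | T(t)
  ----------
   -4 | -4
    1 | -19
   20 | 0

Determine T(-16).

-2

(T(t) − c)(t + q) = p for each data point; the three points give a linear system in c and q, then p follows.
Solving: c = -1, q = -2, p = 18, so T(t) = -1 + 18/(t − 2).
Then T(-16) = -1 + 18/(-18) = -2.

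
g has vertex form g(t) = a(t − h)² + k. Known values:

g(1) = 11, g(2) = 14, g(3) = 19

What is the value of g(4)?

26

First differences 3, 5; second difference 2 = 2a, so a = 1.
Expanding, the t-coefficient is −2ah = -2h; matching it to the data gives h = 0, and then k = 10.
So g(t) = 1(t + 0)² + 10.
g(4) = 1·4² + 10 = 26.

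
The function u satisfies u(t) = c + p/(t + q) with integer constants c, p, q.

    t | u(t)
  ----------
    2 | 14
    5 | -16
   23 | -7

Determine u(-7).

(u(t) − c)(t + q) = p for each data point; the three points give a linear system in c and q, then p follows.
Solving: c = -6, q = -3, p = -20, so u(t) = -6 − 20/(t − 3).
Then u(-7) = -6 − 20/(-10) = -4.

-4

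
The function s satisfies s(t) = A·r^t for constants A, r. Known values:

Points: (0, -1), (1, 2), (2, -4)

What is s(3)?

8

Consecutive ratio: 2/(-1) = -2, and -4/2 = -2, so r = -2.
Then A·(-2)^0 = -1 gives A = -1, and s(t) = -1·(-2)^t.
s(3) = -1·(-2)^3 = 8.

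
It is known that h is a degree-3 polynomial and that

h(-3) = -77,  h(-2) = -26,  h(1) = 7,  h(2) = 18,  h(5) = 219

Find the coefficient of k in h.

3

Write h(k) = ak³ + bk² + ck + d; the 5 given values yield a linear system in the 4 coefficients.
Solving, h(k) = 2k³ - 2k² + 3k + 4.
The coefficient of k is 3.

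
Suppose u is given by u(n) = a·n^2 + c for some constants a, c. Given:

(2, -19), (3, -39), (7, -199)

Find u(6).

-147

From u(2) = -19 and u(3) = -39: 4a + c = -19 and 9a + c = -39.
Subtracting: 5a = -20, so a = -4; then c = -19 − (-4)·4 = -3.
So u(n) = -4n² − 3, and u(6) = -147.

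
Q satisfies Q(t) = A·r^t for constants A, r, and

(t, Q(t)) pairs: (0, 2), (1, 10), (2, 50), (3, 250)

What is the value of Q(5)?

6250

Consecutive ratio: 10/2 = 5, and 50/10 = 5, so r = 5.
Then A·5^0 = 2 gives A = 2, and Q(t) = 2·5^t.
Q(5) = 2·5^5 = 6250.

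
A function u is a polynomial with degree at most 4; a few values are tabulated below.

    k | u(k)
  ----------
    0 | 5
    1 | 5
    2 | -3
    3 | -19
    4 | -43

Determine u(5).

-75

Write u(k) = ak^4 + bk³ + ck² + dk + e; the 5 given values yield a linear system in the 5 coefficients.
Solving, the top 2 coefficients vanish, and u(k) = -4k² + 4k + 5.
Then u(5) = -75.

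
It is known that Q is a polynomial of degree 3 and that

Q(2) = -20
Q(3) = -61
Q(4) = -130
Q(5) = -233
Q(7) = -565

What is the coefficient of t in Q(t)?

3

Write Q(t) = at³ + bt² + ct + d; the 5 given values yield a linear system in the 4 coefficients.
Solving, Q(t) = -t³ - 5t² + 3t + 2.
The coefficient of t is 3.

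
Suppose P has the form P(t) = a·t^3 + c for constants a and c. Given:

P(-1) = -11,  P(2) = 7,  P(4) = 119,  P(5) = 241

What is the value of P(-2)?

-25

From P(-1) = -11 and P(2) = 7: -1a + c = -11 and 8a + c = 7.
Subtracting: 9a = 18, so a = 2; then c = -11 − 2·(-1) = -9.
So P(t) = 2t³ − 9, and P(-2) = -25.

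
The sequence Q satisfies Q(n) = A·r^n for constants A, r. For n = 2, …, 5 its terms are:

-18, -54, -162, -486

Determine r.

Consecutive ratio: -54/(-18) = 3, and -162/(-54) = 3, so r = 3.
Then A·3^2 = -18 gives A = -2, and Q(n) = -2·3^n.

3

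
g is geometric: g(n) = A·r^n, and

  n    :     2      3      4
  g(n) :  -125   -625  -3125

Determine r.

Consecutive ratio: -625/(-125) = 5, and -3125/(-625) = 5, so r = 5.
Then A·5^2 = -125 gives A = -5, and g(n) = -5·5^n.

5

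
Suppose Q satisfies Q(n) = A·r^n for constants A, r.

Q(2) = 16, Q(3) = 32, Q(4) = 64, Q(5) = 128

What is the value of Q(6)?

256

Consecutive ratio: 32/16 = 2, and 64/32 = 2, so r = 2.
Then A·2^2 = 16 gives A = 4, and Q(n) = 4·2^n.
Q(6) = 4·2^6 = 256.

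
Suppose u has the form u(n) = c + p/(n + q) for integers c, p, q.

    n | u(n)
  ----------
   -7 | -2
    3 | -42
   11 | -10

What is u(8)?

-12

(u(n) − c)(n + q) = p for each data point; the three points give a linear system in c and q, then p follows.
Solving: c = -6, q = -2, p = -36, so u(n) = -6 − 36/(n − 2).
Then u(8) = -6 − 36/6 = -12.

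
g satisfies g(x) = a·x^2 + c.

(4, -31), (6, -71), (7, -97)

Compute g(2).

From g(4) = -31 and g(6) = -71: 16a + c = -31 and 36a + c = -71.
Subtracting: 20a = -40, so a = -2; then c = -31 − (-2)·16 = 1.
So g(x) = -2x² + 1, and g(2) = -7.

-7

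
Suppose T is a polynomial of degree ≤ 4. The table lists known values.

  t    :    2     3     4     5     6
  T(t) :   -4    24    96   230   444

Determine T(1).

First differences: 28, 72, 134, 214. Second differences: 44, 62, 80. Third differences: 18, 18.
Level-3 differences are constant, so T has degree 3.
Fitting a degree-3 polynomial gives T(t) = 3t³ - 5t² - 4t.
Then T(1) = -6.

-6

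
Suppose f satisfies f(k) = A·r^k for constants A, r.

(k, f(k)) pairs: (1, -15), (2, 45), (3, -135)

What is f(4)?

405

Consecutive ratio: 45/(-15) = -3, and -135/45 = -3, so r = -3.
Then A·(-3)^1 = -15 gives A = 5, and f(k) = 5·(-3)^k.
f(4) = 5·(-3)^4 = 405.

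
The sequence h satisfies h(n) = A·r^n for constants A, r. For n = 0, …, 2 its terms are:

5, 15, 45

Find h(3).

Consecutive ratio: 15/5 = 3, and 45/15 = 3, so r = 3.
Then A·3^0 = 5 gives A = 5, and h(n) = 5·3^n.
h(3) = 5·3^3 = 135.

135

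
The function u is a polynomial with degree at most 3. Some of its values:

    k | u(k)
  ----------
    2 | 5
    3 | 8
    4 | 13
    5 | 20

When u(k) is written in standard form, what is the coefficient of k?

-2

First differences: 3, 5, 7. Second differences: 2, 2.
Level-2 differences are constant, so u has degree 2.
Fitting a degree-2 polynomial gives u(k) = k² - 2k + 5.
The coefficient of k is -2.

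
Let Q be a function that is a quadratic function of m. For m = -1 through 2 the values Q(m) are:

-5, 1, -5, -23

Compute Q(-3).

First differences: 6, -6, -18. Second differences: -12, -12.
Level-2 differences are constant, so Q has degree 2.
Fitting a degree-2 polynomial gives Q(m) = -6m² + 1.
Then Q(-3) = -53.

-53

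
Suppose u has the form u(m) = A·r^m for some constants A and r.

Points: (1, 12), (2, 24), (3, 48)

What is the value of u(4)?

96

Consecutive ratio: 24/12 = 2, and 48/24 = 2, so r = 2.
Then A·2^1 = 12 gives A = 6, and u(m) = 6·2^m.
u(4) = 6·2^4 = 96.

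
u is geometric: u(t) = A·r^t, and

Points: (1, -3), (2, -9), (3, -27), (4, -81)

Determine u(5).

Consecutive ratio: -9/(-3) = 3, and -27/(-9) = 3, so r = 3.
Then A·3^1 = -3 gives A = -1, and u(t) = -1·3^t.
u(5) = -1·3^5 = -243.

-243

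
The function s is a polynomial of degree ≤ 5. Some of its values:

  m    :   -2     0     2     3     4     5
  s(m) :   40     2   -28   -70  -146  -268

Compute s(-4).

182

Write s(m) = am^5 + bm^4 + cm³ + dm² + em + p; the 6 given values yield a linear system in the 6 coefficients.
Solving, the top 2 coefficients vanish, and s(m) = -2m³ + m² - 9m + 2.
Then s(-4) = 182.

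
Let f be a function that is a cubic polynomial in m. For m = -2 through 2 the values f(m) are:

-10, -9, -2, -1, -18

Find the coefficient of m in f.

First differences: 1, 7, 1, -17. Second differences: 6, -6, -18. Third differences: -12, -12.
Level-3 differences are constant, so f has degree 3.
Fitting a degree-3 polynomial gives f(m) = -2m³ - 3m² + 6m - 2.
The coefficient of m is 6.

6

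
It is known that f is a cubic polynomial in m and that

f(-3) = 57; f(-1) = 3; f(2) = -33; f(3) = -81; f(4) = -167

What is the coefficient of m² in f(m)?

Write f(m) = am³ + bm² + cm + d; the 5 given values yield a linear system in the 4 coefficients.
Solving, f(m) = -2m³ - m² - 5m - 3.
The coefficient of m² is -1.

-1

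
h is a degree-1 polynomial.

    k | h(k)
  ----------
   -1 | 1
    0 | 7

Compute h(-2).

-5

Write h(k) = ak + b; the 2 given values yield a linear system in the 2 coefficients.
Solving, h(k) = 6k + 7.
Then h(-2) = -5.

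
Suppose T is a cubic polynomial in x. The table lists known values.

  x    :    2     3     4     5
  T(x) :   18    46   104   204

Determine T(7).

578

Write T(x) = ax³ + bx² + cx + d; the 4 given values yield a linear system in the 4 coefficients.
Solving, T(x) = 2x³ - 3x² + 5x + 4.
Then T(7) = 578.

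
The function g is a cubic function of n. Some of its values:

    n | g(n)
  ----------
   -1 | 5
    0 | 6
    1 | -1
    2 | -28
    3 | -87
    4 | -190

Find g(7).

First differences: 1, -7, -27, -59, -103. Second differences: -8, -20, -32, -44. Third differences: -12, -12, -12.
Level-3 differences are constant, so g has degree 3.
Fitting a degree-3 polynomial gives g(n) = -2n³ - 4n² - n + 6.
Then g(7) = -883.

-883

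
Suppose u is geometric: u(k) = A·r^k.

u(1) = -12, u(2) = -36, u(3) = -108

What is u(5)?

-972

Consecutive ratio: -36/(-12) = 3, and -108/(-36) = 3, so r = 3.
Then A·3^1 = -12 gives A = -4, and u(k) = -4·3^k.
u(5) = -4·3^5 = -972.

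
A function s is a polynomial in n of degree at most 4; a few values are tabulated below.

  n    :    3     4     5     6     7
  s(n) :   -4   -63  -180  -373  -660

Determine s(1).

Write s(n) = an^4 + bn³ + cn² + dn + e; the 5 given values yield a linear system in the 5 coefficients.
Solving, the leading coefficient vanishes, and s(n) = -3n³ + 7n² + 3n + 5.
Then s(1) = 12.

12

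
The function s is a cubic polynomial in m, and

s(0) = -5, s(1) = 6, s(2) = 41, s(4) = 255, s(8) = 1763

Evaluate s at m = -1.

-10

Write s(m) = am³ + bm² + cm + d; the 5 given values yield a linear system in the 4 coefficients.
Solving, s(m) = 3m³ + 3m² + 5m - 5.
Then s(-1) = -10.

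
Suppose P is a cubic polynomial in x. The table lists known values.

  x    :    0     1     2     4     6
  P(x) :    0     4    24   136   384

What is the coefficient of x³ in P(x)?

Write P(x) = ax³ + bx² + cx + d; the 5 given values yield a linear system in the 4 coefficients.
Solving, P(x) = x³ + 5x² - 2x.
The coefficient of x³ is 1.

1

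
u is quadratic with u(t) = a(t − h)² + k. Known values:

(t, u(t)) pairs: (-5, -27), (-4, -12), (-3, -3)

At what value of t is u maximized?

First differences 15, 9; second difference -6 = 2a, so a = -3.
Expanding, the t-coefficient is −2ah = 6h; matching it to the data gives h = -2, and then k = 0.
So u(t) = -3(t + 2)² + 0.
Hence h = -2.

-2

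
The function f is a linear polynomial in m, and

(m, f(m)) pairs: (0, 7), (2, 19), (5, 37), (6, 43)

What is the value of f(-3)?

Write f(m) = am + b; the 4 given values yield a linear system in the 2 coefficients.
Solving, f(m) = 6m + 7.
Then f(-3) = -11.

-11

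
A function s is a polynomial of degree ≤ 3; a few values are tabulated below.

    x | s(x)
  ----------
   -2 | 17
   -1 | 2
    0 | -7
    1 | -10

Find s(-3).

38

Write s(x) = ax³ + bx² + cx + d; the 4 given values yield a linear system in the 4 coefficients.
Solving, the leading coefficient vanishes, and s(x) = 3x² - 6x - 7.
Then s(-3) = 38.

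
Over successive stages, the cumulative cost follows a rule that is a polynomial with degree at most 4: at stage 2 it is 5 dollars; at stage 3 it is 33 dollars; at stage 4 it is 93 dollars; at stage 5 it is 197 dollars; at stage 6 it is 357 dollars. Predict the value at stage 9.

1293

Write the value at t as s(t).
First differences: 28, 60, 104, 160. Second differences: 32, 44, 56. Third differences: 12, 12.
Level-3 differences are constant, so s has degree 3.
Fitting a degree-3 polynomial gives s(t) = 2t³ - 2t² - 3.
Then s(9) = 1293.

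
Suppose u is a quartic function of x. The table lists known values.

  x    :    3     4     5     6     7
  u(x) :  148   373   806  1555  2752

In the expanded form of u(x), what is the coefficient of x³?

Write u(x) = ax^4 + bx³ + cx² + dx + e; the 5 given values yield a linear system in the 5 coefficients.
Solving, u(x) = x^4 + 7x² + x + 1.
The coefficient of x³ is 0.

0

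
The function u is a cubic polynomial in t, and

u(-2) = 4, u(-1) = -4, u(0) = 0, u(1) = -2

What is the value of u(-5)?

Write u(t) = at³ + bt² + ct + d; the 4 given values yield a linear system in the 4 coefficients.
Solving, u(t) = -3t³ - 3t² + 4t.
Then u(-5) = 280.

280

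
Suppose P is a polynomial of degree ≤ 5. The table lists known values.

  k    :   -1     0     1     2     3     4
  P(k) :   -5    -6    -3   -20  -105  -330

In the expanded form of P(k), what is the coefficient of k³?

First differences: -1, 3, -17, -85, -225. Second differences: 4, -20, -68, -140. Third differences: -24, -48, -72. Fourth differences: -24, -24.
Level-4 differences are constant, so P has degree 4.
Fitting a degree-4 polynomial gives P(k) = -k^4 - 2k³ + 3k² + 3k - 6.
The coefficient of k³ is -2.

-2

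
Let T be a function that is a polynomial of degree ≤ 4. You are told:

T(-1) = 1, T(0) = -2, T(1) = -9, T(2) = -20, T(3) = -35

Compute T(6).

-104

First differences: -3, -7, -11, -15. Second differences: -4, -4, -4.
Level-2 differences are constant, so T has degree 2.
Fitting a degree-2 polynomial gives T(t) = -2t² - 5t - 2.
Then T(6) = -104.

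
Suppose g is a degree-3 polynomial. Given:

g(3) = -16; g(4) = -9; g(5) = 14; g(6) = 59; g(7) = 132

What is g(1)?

First differences: 7, 23, 45, 73. Second differences: 16, 22, 28. Third differences: 6, 6.
Level-3 differences are constant, so g has degree 3.
Fitting a degree-3 polynomial gives g(k) = k³ - 4k² - 2k - 1.
Then g(1) = -6.

-6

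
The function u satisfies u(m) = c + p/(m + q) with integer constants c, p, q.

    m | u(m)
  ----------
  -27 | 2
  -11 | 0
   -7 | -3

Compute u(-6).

-5

(u(m) − c)(m + q) = p for each data point; the three points give a linear system in c and q, then p follows.
Solving: c = 3, q = 3, p = 24, so u(m) = 3 + 24/(m + 3).
Then u(-6) = 3 + 24/(-3) = -5.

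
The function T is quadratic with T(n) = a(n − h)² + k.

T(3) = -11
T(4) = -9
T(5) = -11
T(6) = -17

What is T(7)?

-27

First differences 2, -2, -6; second difference -4 = 2a, so a = -2.
Expanding, the n-coefficient is −2ah = 4h; matching it to the data gives h = 4, and then k = -9.
So T(n) = -2(n − 4)² − 9.
T(7) = -2·3² − 9 = -27.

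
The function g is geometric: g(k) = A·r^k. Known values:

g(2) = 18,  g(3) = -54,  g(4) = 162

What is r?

-3

Consecutive ratio: -54/18 = -3, and 162/(-54) = -3, so r = -3.
Then A·(-3)^2 = 18 gives A = 2, and g(k) = 2·(-3)^k.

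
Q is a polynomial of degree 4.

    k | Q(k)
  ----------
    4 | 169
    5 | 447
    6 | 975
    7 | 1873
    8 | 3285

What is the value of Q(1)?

-5

Write Q(k) = ak^4 + bk³ + ck² + dk + e; the 5 given values yield a linear system in the 5 coefficients.
Solving, Q(k) = k^4 - 2k³ + 4k² - 5k - 3.
Then Q(1) = -5.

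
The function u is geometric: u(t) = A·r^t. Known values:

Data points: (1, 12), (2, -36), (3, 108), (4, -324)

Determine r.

Consecutive ratio: -36/12 = -3, and 108/(-36) = -3, so r = -3.
Then A·(-3)^1 = 12 gives A = -4, and u(t) = -4·(-3)^t.

-3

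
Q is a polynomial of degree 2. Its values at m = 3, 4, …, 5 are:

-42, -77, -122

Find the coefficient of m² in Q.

-5

Write Q(m) = am² + bm + c; the 3 given values yield a linear system in the 3 coefficients.
Solving, Q(m) = -5m² + 3.
The coefficient of m² is -5.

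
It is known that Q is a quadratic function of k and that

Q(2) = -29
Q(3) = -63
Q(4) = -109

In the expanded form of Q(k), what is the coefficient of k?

Write Q(k) = ak² + bk + c; the 3 given values yield a linear system in the 3 coefficients.
Solving, Q(k) = -6k² - 4k + 3.
The coefficient of k is -4.

-4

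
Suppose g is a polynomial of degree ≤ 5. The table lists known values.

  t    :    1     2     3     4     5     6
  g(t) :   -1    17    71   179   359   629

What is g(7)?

1007

First differences: 18, 54, 108, 180, 270. Second differences: 36, 54, 72, 90. Third differences: 18, 18, 18.
Level-3 differences are constant, so g has degree 3.
Extending the table by one column gives the next first difference 378, so g(7) = 629 + 378 = 1007.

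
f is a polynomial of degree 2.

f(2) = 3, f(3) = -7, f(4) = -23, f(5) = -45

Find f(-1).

Write f(n) = an² + bn + c; the 4 given values yield a linear system in the 3 coefficients.
Solving, f(n) = -3n² + 5n + 5.
Then f(-1) = -3.

-3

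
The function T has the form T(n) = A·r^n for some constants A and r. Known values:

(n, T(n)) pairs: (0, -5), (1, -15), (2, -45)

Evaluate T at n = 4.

Consecutive ratio: -15/(-5) = 3, and -45/(-15) = 3, so r = 3.
Then A·3^0 = -5 gives A = -5, and T(n) = -5·3^n.
T(4) = -5·3^4 = -405.

-405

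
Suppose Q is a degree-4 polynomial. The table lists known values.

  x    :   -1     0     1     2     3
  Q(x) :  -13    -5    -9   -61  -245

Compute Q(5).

-1585

Write Q(x) = ax^4 + bx³ + cx² + dx + e; the 5 given values yield a linear system in the 5 coefficients.
Solving, Q(x) = -2x^4 - 2x³ - 4x² + 4x - 5.
Then Q(5) = -1585.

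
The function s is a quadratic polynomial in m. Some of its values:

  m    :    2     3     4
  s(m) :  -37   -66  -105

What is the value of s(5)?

-154

Write s(m) = am² + bm + c; the 3 given values yield a linear system in the 3 coefficients.
Solving, s(m) = -5m² - 4m - 9.
Then s(5) = -154.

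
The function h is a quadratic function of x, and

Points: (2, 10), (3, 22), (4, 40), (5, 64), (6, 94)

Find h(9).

220

First differences: 12, 18, 24, 30. Second differences: 6, 6, 6.
Level-2 differences are constant, so h has degree 2.
Fitting a degree-2 polynomial gives h(x) = 3x² - 3x + 4.
Then h(9) = 220.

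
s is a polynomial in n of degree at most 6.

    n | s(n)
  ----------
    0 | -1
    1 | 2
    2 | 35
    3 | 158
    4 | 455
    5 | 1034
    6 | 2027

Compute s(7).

3590

First differences: 3, 33, 123, 297, 579, 993. Second differences: 30, 90, 174, 282, 414. Third differences: 60, 84, 108, 132. Fourth differences: 24, 24, 24.
Level-4 differences are constant, so s has degree 4.
Extending the table by one column gives the next first difference 1563, so s(7) = 2027 + 1563 = 3590.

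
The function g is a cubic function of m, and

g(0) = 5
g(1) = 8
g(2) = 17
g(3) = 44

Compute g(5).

Write g(m) = am³ + bm² + cm + d; the 4 given values yield a linear system in the 4 coefficients.
Solving, g(m) = 2m³ - 3m² + 4m + 5.
Then g(5) = 200.

200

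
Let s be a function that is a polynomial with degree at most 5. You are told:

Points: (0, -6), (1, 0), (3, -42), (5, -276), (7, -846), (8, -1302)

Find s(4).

Write s(m) = am^5 + bm^4 + cm³ + dm² + em + p; the 6 given values yield a linear system in the 6 coefficients.
Solving, the top 2 coefficients vanish, and s(m) = -3m³ + 3m² + 6m - 6.
Then s(4) = -126.

-126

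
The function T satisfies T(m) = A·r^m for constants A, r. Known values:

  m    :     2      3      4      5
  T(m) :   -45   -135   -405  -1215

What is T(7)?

Consecutive ratio: -135/(-45) = 3, and -405/(-135) = 3, so r = 3.
Then A·3^2 = -45 gives A = -5, and T(m) = -5·3^m.
T(7) = -5·3^7 = -10935.

-10935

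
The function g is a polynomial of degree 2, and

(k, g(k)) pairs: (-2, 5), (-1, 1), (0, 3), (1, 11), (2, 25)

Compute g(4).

71

Write g(k) = ak² + bk + c; the 5 given values yield a linear system in the 3 coefficients.
Solving, g(k) = 3k² + 5k + 3.
Then g(4) = 71.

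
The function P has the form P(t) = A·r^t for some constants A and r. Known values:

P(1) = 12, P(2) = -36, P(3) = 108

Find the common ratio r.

Consecutive ratio: -36/12 = -3, and 108/(-36) = -3, so r = -3.
Then A·(-3)^1 = 12 gives A = -4, and P(t) = -4·(-3)^t.

-3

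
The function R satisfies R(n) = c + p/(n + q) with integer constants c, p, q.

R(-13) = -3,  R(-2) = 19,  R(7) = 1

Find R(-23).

(R(n) − c)(n + q) = p for each data point; the three points give a linear system in c and q, then p follows.
Solving: c = -1, q = 3, p = 20, so R(n) = -1 + 20/(n + 3).
Then R(-23) = -1 + 20/(-20) = -2.

-2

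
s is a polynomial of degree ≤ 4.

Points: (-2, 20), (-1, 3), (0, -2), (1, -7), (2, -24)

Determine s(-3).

61

Write s(x) = ax^4 + bx³ + cx² + dx + e; the 5 given values yield a linear system in the 5 coefficients.
Solving, the leading coefficient vanishes, and s(x) = -2x³ - 3x - 2.
Then s(-3) = 61.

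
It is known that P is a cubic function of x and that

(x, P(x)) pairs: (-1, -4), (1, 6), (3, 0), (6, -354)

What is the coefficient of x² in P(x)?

Write P(x) = ax³ + bx² + cx + d; the 4 given values yield a linear system in the 4 coefficients.
Solving, P(x) = -3x³ + 7x² + 8x - 6.
The coefficient of x² is 7.

7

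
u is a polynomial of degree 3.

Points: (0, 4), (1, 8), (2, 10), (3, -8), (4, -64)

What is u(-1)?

16

First differences: 4, 2, -18, -56. Second differences: -2, -20, -38. Third differences: -18, -18.
Level-3 differences are constant, so u has degree 3.
Fitting a degree-3 polynomial gives u(m) = -3m³ + 8m² - m + 4.
Then u(-1) = 16.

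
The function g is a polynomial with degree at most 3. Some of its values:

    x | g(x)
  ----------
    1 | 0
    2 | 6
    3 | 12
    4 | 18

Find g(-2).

-18

Write g(x) = ax³ + bx² + cx + d; the 4 given values yield a linear system in the 4 coefficients.
Solving, the top 2 coefficients vanish, and g(x) = 6x - 6.
Then g(-2) = -18.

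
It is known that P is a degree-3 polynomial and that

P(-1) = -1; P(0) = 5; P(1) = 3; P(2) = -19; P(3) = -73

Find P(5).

Write P(k) = ak³ + bk² + ck + d; the 5 given values yield a linear system in the 4 coefficients.
Solving, P(k) = -2k³ - 4k² + 4k + 5.
Then P(5) = -325.

-325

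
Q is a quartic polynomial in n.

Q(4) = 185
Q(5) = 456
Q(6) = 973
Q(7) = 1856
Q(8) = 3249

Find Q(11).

12288

Write Q(n) = an^4 + bn³ + cn² + dn + e; the 5 given values yield a linear system in the 5 coefficients.
Solving, Q(n) = n^4 - 2n³ + 2n² + 6n + 1.
Then Q(11) = 12288.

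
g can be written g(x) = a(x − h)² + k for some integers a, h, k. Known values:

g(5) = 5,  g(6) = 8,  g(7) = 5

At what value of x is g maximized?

First differences 3, -3; second difference -6 = 2a, so a = -3.
Expanding, the x-coefficient is −2ah = 6h; matching it to the data gives h = 6, and then k = 8.
So g(x) = -3(x − 6)² + 8.
Hence h = 6.

6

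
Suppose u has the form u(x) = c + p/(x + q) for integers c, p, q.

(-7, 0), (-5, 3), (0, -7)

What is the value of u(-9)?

-1

(u(x) − c)(x + q) = p for each data point; the three points give a linear system in c and q, then p follows.
Solving: c = -3, q = 3, p = -12, so u(x) = -3 − 12/(x + 3).
Then u(-9) = -3 − 12/(-6) = -1.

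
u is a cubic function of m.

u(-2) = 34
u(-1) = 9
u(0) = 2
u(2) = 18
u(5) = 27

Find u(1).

Write u(m) = am³ + bm² + cm + d; the 5 given values yield a linear system in the 4 coefficients.
Solving, u(m) = -m³ + 6m² + 2.
Then u(1) = 7.

7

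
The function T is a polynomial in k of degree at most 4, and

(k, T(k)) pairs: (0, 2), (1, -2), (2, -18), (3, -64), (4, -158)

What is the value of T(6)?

First differences: -4, -16, -46, -94. Second differences: -12, -30, -48. Third differences: -18, -18.
Level-3 differences are constant, so T has degree 3.
Fitting a degree-3 polynomial gives T(k) = -3k³ + 3k² - 4k + 2.
Then T(6) = -562.

-562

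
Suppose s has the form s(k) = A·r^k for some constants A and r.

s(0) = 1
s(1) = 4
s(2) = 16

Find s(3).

Consecutive ratio: 4/1 = 4, and 16/4 = 4, so r = 4.
Then A·4^0 = 1 gives A = 1, and s(k) = 1·4^k.
s(3) = 1·4^3 = 64.

64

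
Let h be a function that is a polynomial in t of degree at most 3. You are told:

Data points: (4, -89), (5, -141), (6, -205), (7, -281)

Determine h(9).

Write h(t) = at³ + bt² + ct + d; the 4 given values yield a linear system in the 4 coefficients.
Solving, the leading coefficient vanishes, and h(t) = -6t² + 2t - 1.
Then h(9) = -469.

-469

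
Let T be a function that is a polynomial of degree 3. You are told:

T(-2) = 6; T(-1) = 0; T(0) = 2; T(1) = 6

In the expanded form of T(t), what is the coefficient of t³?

-1

Write T(t) = at³ + bt² + ct + d; the 4 given values yield a linear system in the 4 coefficients.
Solving, T(t) = -t³ + t² + 4t + 2.
The coefficient of t³ is -1.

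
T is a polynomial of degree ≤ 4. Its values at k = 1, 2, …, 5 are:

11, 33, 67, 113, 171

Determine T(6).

Write T(k) = ak^4 + bk³ + ck² + dk + e; the 5 given values yield a linear system in the 5 coefficients.
Solving, the top 2 coefficients vanish, and T(k) = 6k² + 4k + 1.
Then T(6) = 241.

241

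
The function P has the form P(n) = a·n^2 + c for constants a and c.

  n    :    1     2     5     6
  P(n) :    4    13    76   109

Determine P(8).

From P(1) = 4 and P(2) = 13: 1a + c = 4 and 4a + c = 13.
Subtracting: 3a = 9, so a = 3; then c = 4 − 3·1 = 1.
So P(n) = 3n² + 1, and P(8) = 193.

193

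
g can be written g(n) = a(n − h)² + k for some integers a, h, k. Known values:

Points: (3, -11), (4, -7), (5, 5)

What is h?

First differences 4, 12; second difference 8 = 2a, so a = 4.
Expanding, the n-coefficient is −2ah = -8h; matching it to the data gives h = 3, and then k = -11.
So g(n) = 4(n − 3)² − 11.
Hence h = 3.

3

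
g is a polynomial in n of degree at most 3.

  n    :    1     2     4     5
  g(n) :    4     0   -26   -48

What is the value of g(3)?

Write g(n) = an³ + bn² + cn + d; the 4 given values yield a linear system in the 4 coefficients.
Solving, the leading coefficient vanishes, and g(n) = -3n² + 5n + 2.
Then g(3) = -10.

-10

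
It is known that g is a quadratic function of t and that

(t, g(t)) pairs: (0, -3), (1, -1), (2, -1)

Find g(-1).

Write g(t) = at² + bt + c; the 3 given values yield a linear system in the 3 coefficients.
Solving, g(t) = -t² + 3t - 3.
Then g(-1) = -7.

-7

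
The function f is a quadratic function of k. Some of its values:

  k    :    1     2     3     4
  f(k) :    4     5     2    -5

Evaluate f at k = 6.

-31

Write f(k) = ak² + bk + c; the 4 given values yield a linear system in the 3 coefficients.
Solving, f(k) = -2k² + 7k - 1.
Then f(6) = -31.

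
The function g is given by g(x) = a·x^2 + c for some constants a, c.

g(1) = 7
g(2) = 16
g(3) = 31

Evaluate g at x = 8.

From g(1) = 7 and g(2) = 16: 1a + c = 7 and 4a + c = 16.
Subtracting: 3a = 9, so a = 3; then c = 7 − 3·1 = 4.
So g(x) = 3x² + 4, and g(8) = 196.

196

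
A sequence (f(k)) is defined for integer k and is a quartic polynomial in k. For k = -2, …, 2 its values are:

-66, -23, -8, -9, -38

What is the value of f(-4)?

-404

Write f(k) = ak^4 + bk³ + ck² + dk + e; the 5 given values yield a linear system in the 5 coefficients.
Solving, f(k) = -k^4 - 7k² + 7k - 8.
Then f(-4) = -404.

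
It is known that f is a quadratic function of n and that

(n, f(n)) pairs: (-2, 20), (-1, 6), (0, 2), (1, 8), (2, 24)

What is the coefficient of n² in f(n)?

Write f(n) = an² + bn + c; the 5 given values yield a linear system in the 3 coefficients.
Solving, f(n) = 5n² + n + 2.
The coefficient of n² is 5.

5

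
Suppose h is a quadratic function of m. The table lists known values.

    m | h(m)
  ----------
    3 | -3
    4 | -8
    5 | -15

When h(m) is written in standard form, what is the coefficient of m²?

Write h(m) = am² + bm + c; the 3 given values yield a linear system in the 3 coefficients.
Solving, h(m) = -m² + 2m.
The coefficient of m² is -1.

-1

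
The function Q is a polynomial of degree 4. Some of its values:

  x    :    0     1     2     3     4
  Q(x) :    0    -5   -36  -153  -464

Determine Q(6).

Write Q(x) = ax^4 + bx³ + cx² + dx + e; the 5 given values yield a linear system in the 5 coefficients.
Solving, Q(x) = -2x^4 + 2x³ - 5x².
Then Q(6) = -2340.

-2340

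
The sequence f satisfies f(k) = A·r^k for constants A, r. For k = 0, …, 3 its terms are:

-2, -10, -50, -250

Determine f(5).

Consecutive ratio: -10/(-2) = 5, and -50/(-10) = 5, so r = 5.
Then A·5^0 = -2 gives A = -2, and f(k) = -2·5^k.
f(5) = -2·5^5 = -6250.

-6250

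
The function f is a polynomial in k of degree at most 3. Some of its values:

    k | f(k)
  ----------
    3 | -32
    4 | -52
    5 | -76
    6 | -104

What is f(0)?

4

First differences: -20, -24, -28. Second differences: -4, -4.
Level-2 differences are constant, so f has degree 2.
Fitting a degree-2 polynomial gives f(k) = -2k² - 6k + 4.
The constant term is f(0) = 4.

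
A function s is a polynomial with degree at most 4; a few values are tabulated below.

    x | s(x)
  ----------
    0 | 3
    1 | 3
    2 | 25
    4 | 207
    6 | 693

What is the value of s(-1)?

Write s(x) = ax^4 + bx³ + cx² + dx + e; the 5 given values yield a linear system in the 5 coefficients.
Solving, the leading coefficient vanishes, and s(x) = 3x³ + 2x² - 5x + 3.
Then s(-1) = 7.

7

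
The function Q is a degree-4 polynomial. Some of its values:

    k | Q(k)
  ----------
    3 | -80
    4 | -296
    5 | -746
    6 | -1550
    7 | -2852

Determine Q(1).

10

Write Q(k) = ak^4 + bk³ + ck² + dk + e; the 5 given values yield a linear system in the 5 coefficients.
Solving, Q(k) = -k^4 - 2k³ + 4k² + 5k + 4.
Then Q(1) = 10.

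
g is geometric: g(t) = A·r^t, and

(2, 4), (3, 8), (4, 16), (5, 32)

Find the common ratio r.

Consecutive ratio: 8/4 = 2, and 16/8 = 2, so r = 2.
Then A·2^2 = 4 gives A = 1, and g(t) = 1·2^t.

2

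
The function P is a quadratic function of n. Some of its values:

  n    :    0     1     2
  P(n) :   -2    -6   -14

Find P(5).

-62

Write P(n) = an² + bn + c; the 3 given values yield a linear system in the 3 coefficients.
Solving, P(n) = -2n² - 2n - 2.
Then P(5) = -62.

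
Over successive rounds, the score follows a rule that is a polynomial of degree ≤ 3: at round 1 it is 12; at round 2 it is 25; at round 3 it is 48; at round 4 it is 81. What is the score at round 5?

124

Write the value at t as T(t).
First differences: 13, 23, 33. Second differences: 10, 10.
Level-2 differences are constant, so T has degree 2.
Fitting a degree-2 polynomial gives T(t) = 5t² - 2t + 9.
Then T(5) = 124.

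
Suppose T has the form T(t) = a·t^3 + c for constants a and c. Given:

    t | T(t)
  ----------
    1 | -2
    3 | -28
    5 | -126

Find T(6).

-217

From T(1) = -2 and T(3) = -28: 1a + c = -2 and 27a + c = -28.
Subtracting: 26a = -26, so a = -1; then c = -2 − (-1)·1 = -1.
So T(t) = -1t³ − 1, and T(6) = -217.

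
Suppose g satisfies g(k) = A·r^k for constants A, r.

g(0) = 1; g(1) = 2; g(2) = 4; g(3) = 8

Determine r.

Consecutive ratio: 2/1 = 2, and 4/2 = 2, so r = 2.
Then A·2^0 = 1 gives A = 1, and g(k) = 1·2^k.

2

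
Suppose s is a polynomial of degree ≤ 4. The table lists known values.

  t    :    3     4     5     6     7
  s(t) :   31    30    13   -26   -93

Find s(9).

-335

First differences: -1, -17, -39, -67. Second differences: -16, -22, -28. Third differences: -6, -6.
Level-3 differences are constant, so s has degree 3.
Fitting a degree-3 polynomial gives s(t) = -t³ + 4t² + 8t - 2.
Then s(9) = -335.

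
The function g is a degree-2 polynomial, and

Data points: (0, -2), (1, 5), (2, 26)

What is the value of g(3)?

Write g(k) = ak² + bk + c; the 3 given values yield a linear system in the 3 coefficients.
Solving, g(k) = 7k² - 2.
Then g(3) = 61.

61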